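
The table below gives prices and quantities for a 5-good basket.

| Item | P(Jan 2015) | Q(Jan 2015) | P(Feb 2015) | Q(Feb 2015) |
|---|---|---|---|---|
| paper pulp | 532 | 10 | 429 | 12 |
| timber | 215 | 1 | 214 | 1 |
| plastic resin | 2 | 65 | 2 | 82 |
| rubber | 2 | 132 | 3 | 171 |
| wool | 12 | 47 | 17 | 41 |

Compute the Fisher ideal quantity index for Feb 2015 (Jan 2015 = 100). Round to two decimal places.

116.28

Laspeyres component (base-period weights):
ΣP(Jan 2015)Q(Feb 2015) = 532×12 + 215×1 + 2×82 + 2×171 + 12×41 = 6384 + 215 + 164 + 342 + 492 = 7597
ΣP(Jan 2015)Q(Jan 2015) = 532×10 + 215×1 + 2×65 + 2×132 + 12×47 = 5320 + 215 + 130 + 264 + 564 = 6493
L = 7597 / 6493 × 100 = 117.0029
Paasche component (current-period weights):
ΣP(Feb 2015)Q(Feb 2015) = 429×12 + 214×1 + 2×82 + 3×171 + 17×41 = 5148 + 214 + 164 + 513 + 697 = 6736
ΣP(Feb 2015)Q(Jan 2015) = 429×10 + 214×1 + 2×65 + 3×132 + 17×47 = 4290 + 214 + 130 + 396 + 799 = 5829
P = 6736 / 5829 × 100 = 115.5601
Fisher = √(L × P) = √(117.0029 × 115.5601) = 116.2793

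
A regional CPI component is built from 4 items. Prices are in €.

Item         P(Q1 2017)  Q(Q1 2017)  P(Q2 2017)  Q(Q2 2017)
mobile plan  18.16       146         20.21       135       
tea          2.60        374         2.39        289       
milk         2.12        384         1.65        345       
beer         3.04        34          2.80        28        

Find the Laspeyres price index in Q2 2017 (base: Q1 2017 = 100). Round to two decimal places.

100.71

Laspeyres price index uses base-period quantities as weights.
ΣP(Q2 2017)·Q(Q1 2017) = 20.21×146 + 2.39×374 + 1.65×384 + 2.80×34 = 2950.66 + 893.86 + 633.6 + 95.2 = 4573.32
ΣP(Q1 2017)·Q(Q1 2017) = 18.16×146 + 2.60×374 + 2.12×384 + 3.04×34 = 2651.36 + 972.4 + 814.08 + 103.36 = 4541.2
Index = 4573.32 / 4541.2 × 100 = 100.7073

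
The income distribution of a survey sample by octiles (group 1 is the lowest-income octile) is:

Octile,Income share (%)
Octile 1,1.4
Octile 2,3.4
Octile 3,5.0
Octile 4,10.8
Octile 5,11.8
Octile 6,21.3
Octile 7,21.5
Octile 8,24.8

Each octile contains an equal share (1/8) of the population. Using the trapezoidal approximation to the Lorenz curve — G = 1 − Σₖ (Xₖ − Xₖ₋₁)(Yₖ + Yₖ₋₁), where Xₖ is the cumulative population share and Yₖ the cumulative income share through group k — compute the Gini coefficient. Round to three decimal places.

0.380

Cumulative income shares Yₖ: 0.0140, 0.0480, 0.0980, 0.2060, 0.3240, 0.5370, 0.7520, 1.0000
Σ (Xₖ−Xₖ₋₁)(Yₖ+Yₖ₋₁) = (1/8)(0.0140+0.0000) + (1/8)(0.0480+0.0140) + (1/8)(0.0980+0.0480) + (1/8)(0.2060+0.0980) + (1/8)(0.3240+0.2060) + (1/8)(0.5370+0.3240) + (1/8)(0.7520+0.5370) + (1/8)(1.0000+0.7520)
  = 0.0017 + 0.0077 + 0.0183 + 0.0380 + 0.0663 + 0.1076 + 0.1611 + 0.2190 = 0.6198
G = 1 − 0.6198 = 0.3802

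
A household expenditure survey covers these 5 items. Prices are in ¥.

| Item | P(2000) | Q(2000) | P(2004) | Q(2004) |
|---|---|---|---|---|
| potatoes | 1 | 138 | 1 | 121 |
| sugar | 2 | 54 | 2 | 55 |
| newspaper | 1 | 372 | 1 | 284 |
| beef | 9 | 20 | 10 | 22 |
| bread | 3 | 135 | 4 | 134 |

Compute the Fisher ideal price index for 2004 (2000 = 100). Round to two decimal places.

Laspeyres component (base-period weights):
ΣP(2004)Q(2000) = 1×138 + 2×54 + 1×372 + 10×20 + 4×135 = 138 + 108 + 372 + 200 + 540 = 1358
ΣP(2000)Q(2000) = 1×138 + 2×54 + 1×372 + 9×20 + 3×135 = 138 + 108 + 372 + 180 + 405 = 1203
L = 1358 / 1203 × 100 = 112.8845
Paasche component (current-period weights):
ΣP(2004)Q(2004) = 1×121 + 2×55 + 1×284 + 10×22 + 4×134 = 121 + 110 + 284 + 220 + 536 = 1271
ΣP(2000)Q(2004) = 1×121 + 2×55 + 1×284 + 9×22 + 3×134 = 121 + 110 + 284 + 198 + 402 = 1115
P = 1271 / 1115 × 100 = 113.9910
Fisher = √(L × P) = √(112.8845 × 113.9910) = 113.4364

113.44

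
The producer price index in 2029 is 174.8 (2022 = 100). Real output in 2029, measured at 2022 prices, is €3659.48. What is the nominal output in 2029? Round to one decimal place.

6396.8

Nominal = Real × (Index/100) = 3659.48 × (174.8/100)
        = 3659.48 × 1.748 = 6396.7710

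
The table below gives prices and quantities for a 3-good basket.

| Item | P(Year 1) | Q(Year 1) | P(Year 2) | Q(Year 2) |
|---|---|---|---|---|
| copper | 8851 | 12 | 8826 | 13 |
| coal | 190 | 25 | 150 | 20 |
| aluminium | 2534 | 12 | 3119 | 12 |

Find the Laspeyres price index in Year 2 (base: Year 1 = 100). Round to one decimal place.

Laspeyres price index uses base-period quantities as weights.
ΣP(Year 2)·Q(Year 1) = 8826×12 + 150×25 + 3119×12 = 105912 + 3750 + 37428 = 147090
ΣP(Year 1)·Q(Year 1) = 8851×12 + 190×25 + 2534×12 = 106212 + 4750 + 30408 = 141370
Index = 147090 / 141370 × 100 = 104.0461

104.0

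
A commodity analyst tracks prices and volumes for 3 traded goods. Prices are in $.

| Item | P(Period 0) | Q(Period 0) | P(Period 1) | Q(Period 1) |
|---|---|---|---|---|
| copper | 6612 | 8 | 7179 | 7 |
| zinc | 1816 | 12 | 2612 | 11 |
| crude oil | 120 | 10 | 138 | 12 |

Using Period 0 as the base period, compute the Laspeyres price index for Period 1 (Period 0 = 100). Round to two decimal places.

Laspeyres price index uses base-period quantities as weights.
ΣP(Period 1)·Q(Period 0) = 7179×8 + 2612×12 + 138×10 = 57432 + 31344 + 1380 = 90156
ΣP(Period 0)·Q(Period 0) = 6612×8 + 1816×12 + 120×10 = 52896 + 21792 + 1200 = 75888
Index = 90156 / 75888 × 100 = 118.8014

118.80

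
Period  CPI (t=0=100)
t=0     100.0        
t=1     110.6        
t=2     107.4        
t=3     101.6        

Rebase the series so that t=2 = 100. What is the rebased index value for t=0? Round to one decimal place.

93.1

Rebased(t=0) = 100.0 / 107.4 × 100 = 93.1099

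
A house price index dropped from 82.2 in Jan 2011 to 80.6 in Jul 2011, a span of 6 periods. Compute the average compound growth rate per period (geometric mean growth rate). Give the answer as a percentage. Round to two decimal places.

-0.33%

Growth factor = (80.6/82.2)^(1/6) = (0.980535)^(1/6) = 0.996729
Growth rate = 0.996729 − 1 = -0.003271 = -0.3271%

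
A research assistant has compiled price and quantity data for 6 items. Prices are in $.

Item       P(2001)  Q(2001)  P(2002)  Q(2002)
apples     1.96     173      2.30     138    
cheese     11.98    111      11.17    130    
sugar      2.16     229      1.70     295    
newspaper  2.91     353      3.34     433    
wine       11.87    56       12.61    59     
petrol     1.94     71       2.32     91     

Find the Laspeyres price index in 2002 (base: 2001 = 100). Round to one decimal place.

102.1

Laspeyres price index uses base-period quantities as weights.
ΣP(2002)·Q(2001) = 2.30×173 + 11.17×111 + 1.70×229 + 3.34×353 + 12.61×56 + 2.32×71 = 397.9 + 1239.87 + 389.3 + 1179.02 + 706.16 + 164.72 = 4076.97
ΣP(2001)·Q(2001) = 1.96×173 + 11.98×111 + 2.16×229 + 2.91×353 + 11.87×56 + 1.94×71 = 339.08 + 1329.78 + 494.64 + 1027.23 + 664.72 + 137.74 = 3993.19
Index = 4076.97 / 3993.19 × 100 = 102.0981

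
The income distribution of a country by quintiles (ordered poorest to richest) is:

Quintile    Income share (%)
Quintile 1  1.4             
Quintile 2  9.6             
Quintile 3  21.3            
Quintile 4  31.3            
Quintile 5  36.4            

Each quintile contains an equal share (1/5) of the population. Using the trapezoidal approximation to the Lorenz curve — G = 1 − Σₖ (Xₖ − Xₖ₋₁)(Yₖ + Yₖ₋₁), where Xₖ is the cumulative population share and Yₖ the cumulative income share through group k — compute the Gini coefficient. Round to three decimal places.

0.367

Cumulative income shares Yₖ: 0.0140, 0.1100, 0.3230, 0.6360, 1.0000
Σ (Xₖ−Xₖ₋₁)(Yₖ+Yₖ₋₁) = (1/5)(0.0140+0.0000) + (1/5)(0.1100+0.0140) + (1/5)(0.3230+0.1100) + (1/5)(0.6360+0.3230) + (1/5)(1.0000+0.6360)
  = 0.0028 + 0.0248 + 0.0866 + 0.1918 + 0.3272 = 0.6332
G = 1 − 0.6332 = 0.3668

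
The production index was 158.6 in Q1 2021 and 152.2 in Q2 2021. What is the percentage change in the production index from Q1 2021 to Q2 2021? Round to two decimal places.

-4.04%

Change = (152.2 − 158.6) / 158.6 × 100
       = -6.4 / 158.6 × 100 = -4.0353%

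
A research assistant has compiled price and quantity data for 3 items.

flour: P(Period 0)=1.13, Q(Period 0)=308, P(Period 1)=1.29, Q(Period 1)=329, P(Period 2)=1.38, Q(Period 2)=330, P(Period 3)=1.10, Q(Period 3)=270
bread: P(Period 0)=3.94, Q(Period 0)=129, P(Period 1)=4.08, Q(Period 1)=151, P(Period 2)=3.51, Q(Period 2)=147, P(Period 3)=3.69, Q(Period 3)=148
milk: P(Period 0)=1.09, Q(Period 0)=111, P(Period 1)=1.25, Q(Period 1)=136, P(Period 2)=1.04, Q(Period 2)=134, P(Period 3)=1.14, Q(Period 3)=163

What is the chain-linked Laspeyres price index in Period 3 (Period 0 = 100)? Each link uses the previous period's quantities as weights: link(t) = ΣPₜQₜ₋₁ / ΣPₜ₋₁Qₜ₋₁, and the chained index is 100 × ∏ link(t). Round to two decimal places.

96.29

Link Period 0→Period 1:
ΣP(Period 1)Q(Period 0) = 1.29×308 + 4.08×129 + 1.25×111 = 397.32 + 526.32 + 138.75 = 1062.39
ΣP(Period 0)Q(Period 0) = 1.13×308 + 3.94×129 + 1.09×111 = 348.04 + 508.26 + 120.99 = 977.29
link = 1062.39/977.29 = 1.087078
Link Period 1→Period 2:
ΣP(Period 2)Q(Period 1) = 1.38×329 + 3.51×151 + 1.04×136 = 454.02 + 530.01 + 141.44 = 1125.47
ΣP(Period 1)Q(Period 1) = 1.29×329 + 4.08×151 + 1.25×136 = 424.41 + 616.08 + 170 = 1210.49
link = 1125.47/1210.49 = 0.929764
Link Period 2→Period 3:
ΣP(Period 3)Q(Period 2) = 1.10×330 + 3.69×147 + 1.14×134 = 363 + 542.43 + 152.76 = 1058.19
ΣP(Period 2)Q(Period 2) = 1.38×330 + 3.51×147 + 1.04×134 = 455.4 + 515.97 + 139.36 = 1110.73
link = 1058.19/1110.73 = 0.952698
Chained index = 100 × 1.087078 × 0.929764 × 0.952698 = 96.2916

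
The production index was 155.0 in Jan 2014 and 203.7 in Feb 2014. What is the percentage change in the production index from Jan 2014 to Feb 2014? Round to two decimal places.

31.42%

Change = (203.7 − 155.0) / 155.0 × 100
       = 48.7 / 155.0 × 100 = 31.4194%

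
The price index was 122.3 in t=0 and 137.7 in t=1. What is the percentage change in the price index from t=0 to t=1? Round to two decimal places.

12.59%

Change = (137.7 − 122.3) / 122.3 × 100
       = 15.4 / 122.3 × 100 = 12.5920%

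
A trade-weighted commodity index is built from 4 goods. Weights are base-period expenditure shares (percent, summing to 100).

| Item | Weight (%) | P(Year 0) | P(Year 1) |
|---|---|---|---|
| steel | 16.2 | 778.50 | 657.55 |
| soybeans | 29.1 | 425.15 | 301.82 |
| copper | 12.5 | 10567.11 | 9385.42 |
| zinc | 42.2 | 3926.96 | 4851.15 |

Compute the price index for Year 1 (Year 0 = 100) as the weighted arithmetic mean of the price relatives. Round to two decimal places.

97.58

steel: 16.2 × (657.55/778.50) = 16.2 × 0.844637 = 13.6831
soybeans: 29.1 × (301.82/425.15) = 29.1 × 0.709914 = 20.6585
copper: 12.5 × (9385.42/10567.11) = 12.5 × 0.888173 = 11.1022
zinc: 42.2 × (4851.15/3926.96) = 42.2 × 1.235345 = 52.1316
Index = Σ wᵢ·(p₁ᵢ/p₀ᵢ) = 13.6831 + 20.6585 + 11.1022 + 52.1316 = 97.5753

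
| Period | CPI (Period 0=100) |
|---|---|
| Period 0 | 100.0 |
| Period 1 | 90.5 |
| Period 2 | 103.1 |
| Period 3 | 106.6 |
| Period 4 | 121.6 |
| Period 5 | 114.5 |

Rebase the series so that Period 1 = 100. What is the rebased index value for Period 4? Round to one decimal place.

134.4

Rebased(Period 4) = 121.6 / 90.5 × 100 = 134.3646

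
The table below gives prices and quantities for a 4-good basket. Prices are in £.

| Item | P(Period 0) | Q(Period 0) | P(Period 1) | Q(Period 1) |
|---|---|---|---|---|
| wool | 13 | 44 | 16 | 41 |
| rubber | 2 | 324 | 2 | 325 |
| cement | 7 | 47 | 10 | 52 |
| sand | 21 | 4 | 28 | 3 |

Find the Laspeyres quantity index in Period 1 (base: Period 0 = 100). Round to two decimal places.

98.59

Laspeyres quantity index uses base-period prices as weights.
ΣP(Period 0)·Q(Period 1) = 13×41 + 2×325 + 7×52 + 21×3 = 533 + 650 + 364 + 63 = 1610
ΣP(Period 0)·Q(Period 0) = 13×44 + 2×324 + 7×47 + 21×4 = 572 + 648 + 329 + 84 = 1633
Index = 1610 / 1633 × 100 = 98.5915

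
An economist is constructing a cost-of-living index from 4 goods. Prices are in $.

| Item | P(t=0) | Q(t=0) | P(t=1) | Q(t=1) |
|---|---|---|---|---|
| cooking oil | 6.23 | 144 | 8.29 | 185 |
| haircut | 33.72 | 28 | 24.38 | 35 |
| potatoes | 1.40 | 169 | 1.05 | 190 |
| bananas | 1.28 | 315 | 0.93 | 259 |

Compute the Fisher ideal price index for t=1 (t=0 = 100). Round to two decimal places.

95.53

Laspeyres component (base-period weights):
ΣP(t=1)Q(t=0) = 8.29×144 + 24.38×28 + 1.05×169 + 0.93×315 = 1193.76 + 682.64 + 177.45 + 292.95 = 2346.8
ΣP(t=0)Q(t=0) = 6.23×144 + 33.72×28 + 1.40×169 + 1.28×315 = 897.12 + 944.16 + 236.6 + 403.2 = 2481.08
L = 2346.8 / 2481.08 × 100 = 94.5878
Paasche component (current-period weights):
ΣP(t=1)Q(t=1) = 8.29×185 + 24.38×35 + 1.05×190 + 0.93×259 = 1533.65 + 853.3 + 199.5 + 240.87 = 2827.32
ΣP(t=0)Q(t=1) = 6.23×185 + 33.72×35 + 1.40×190 + 1.28×259 = 1152.55 + 1180.2 + 266 + 331.52 = 2930.27
P = 2827.32 / 2930.27 × 100 = 96.4867
Fisher = √(L × P) = √(94.5878 × 96.4867) = 95.5325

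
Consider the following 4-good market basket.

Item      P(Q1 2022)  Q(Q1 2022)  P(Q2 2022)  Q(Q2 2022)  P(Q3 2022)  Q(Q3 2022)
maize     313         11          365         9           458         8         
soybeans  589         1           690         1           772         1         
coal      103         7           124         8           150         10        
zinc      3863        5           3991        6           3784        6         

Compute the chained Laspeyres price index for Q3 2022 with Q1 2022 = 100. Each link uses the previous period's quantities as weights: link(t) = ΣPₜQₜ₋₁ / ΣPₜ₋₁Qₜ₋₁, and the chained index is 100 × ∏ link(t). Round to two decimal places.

105.64

Link Q1 2022→Q2 2022:
ΣP(Q2 2022)Q(Q1 2022) = 365×11 + 690×1 + 124×7 + 3991×5 = 4015 + 690 + 868 + 19955 = 25528
ΣP(Q1 2022)Q(Q1 2022) = 313×11 + 589×1 + 103×7 + 3863×5 = 3443 + 589 + 721 + 19315 = 24068
link = 25528/24068 = 1.060661
Link Q2 2022→Q3 2022:
ΣP(Q3 2022)Q(Q2 2022) = 458×9 + 772×1 + 150×8 + 3784×6 = 4122 + 772 + 1200 + 22704 = 28798
ΣP(Q2 2022)Q(Q2 2022) = 365×9 + 690×1 + 124×8 + 3991×6 = 3285 + 690 + 992 + 23946 = 28913
link = 28798/28913 = 0.996023
Chained index = 100 × 1.060661 × 0.996023 = 105.6443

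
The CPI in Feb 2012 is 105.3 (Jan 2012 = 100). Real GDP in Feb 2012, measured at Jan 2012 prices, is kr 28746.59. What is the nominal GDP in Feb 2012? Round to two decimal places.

30270.16

Nominal = Real × (Index/100) = 28746.59 × (105.3/100)
        = 28746.59 × 1.053 = 30270.1593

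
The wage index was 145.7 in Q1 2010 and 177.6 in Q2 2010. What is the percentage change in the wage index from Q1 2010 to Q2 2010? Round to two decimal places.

Change = (177.6 − 145.7) / 145.7 × 100
       = 31.9 / 145.7 × 100 = 21.8943%

21.89%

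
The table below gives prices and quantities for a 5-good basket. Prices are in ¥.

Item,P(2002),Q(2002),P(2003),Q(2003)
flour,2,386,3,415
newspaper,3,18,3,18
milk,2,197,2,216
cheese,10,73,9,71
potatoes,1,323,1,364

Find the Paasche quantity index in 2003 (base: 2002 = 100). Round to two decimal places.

105.72

Paasche quantity index uses current-period prices as weights.
ΣP(2003)·Q(2003) = 3×415 + 3×18 + 2×216 + 9×71 + 1×364 = 1245 + 54 + 432 + 639 + 364 = 2734
ΣP(2003)·Q(2002) = 3×386 + 3×18 + 2×197 + 9×73 + 1×323 = 1158 + 54 + 394 + 657 + 323 = 2586
Index = 2734 / 2586 × 100 = 105.7231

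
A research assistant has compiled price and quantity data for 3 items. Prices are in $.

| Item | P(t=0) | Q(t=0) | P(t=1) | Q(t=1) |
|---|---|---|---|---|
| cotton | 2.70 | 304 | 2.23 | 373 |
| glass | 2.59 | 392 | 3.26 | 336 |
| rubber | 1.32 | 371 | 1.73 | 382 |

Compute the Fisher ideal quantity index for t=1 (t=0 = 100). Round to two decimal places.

Laspeyres component (base-period weights):
ΣP(t=0)Q(t=1) = 2.70×373 + 2.59×336 + 1.32×382 = 1007.1 + 870.24 + 504.24 = 2381.58
ΣP(t=0)Q(t=0) = 2.70×304 + 2.59×392 + 1.32×371 = 820.8 + 1015.28 + 489.72 = 2325.8
L = 2381.58 / 2325.8 × 100 = 102.3983
Paasche component (current-period weights):
ΣP(t=1)Q(t=1) = 2.23×373 + 3.26×336 + 1.73×382 = 831.79 + 1095.36 + 660.86 = 2588.01
ΣP(t=1)Q(t=0) = 2.23×304 + 3.26×392 + 1.73×371 = 677.92 + 1277.92 + 641.83 = 2597.67
P = 2588.01 / 2597.67 × 100 = 99.6281
Fisher = √(L × P) = √(102.3983 × 99.6281) = 101.0037

101.00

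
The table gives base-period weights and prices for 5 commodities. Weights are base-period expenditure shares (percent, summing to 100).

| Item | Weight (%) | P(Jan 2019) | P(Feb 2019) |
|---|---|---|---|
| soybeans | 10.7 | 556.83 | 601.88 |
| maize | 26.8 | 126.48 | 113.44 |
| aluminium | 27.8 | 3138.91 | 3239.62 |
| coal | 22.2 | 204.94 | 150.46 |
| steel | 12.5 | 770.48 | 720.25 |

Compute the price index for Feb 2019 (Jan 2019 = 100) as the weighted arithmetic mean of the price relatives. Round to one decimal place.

soybeans: 10.7 × (601.88/556.83) = 10.7 × 1.080904 = 11.5657
maize: 26.8 × (113.44/126.48) = 26.8 × 0.896901 = 24.0369
aluminium: 27.8 × (3239.62/3138.91) = 27.8 × 1.032084 = 28.6919
coal: 22.2 × (150.46/204.94) = 22.2 × 0.734166 = 16.2985
steel: 12.5 × (720.25/770.48) = 12.5 × 0.934807 = 11.6851
Index = Σ wᵢ·(p₁ᵢ/p₀ᵢ) = 11.5657 + 24.0369 + 28.6919 + 16.2985 + 11.6851 = 92.2781

92.3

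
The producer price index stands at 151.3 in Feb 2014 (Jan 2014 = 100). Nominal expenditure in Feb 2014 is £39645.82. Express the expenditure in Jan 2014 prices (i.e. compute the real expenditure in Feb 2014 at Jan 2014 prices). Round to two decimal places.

Real = Nominal ÷ (Index/100) = 39645.82 ÷ (151.3/100)
     = 39645.82 ÷ 1.513 = 26203.4501

26203.45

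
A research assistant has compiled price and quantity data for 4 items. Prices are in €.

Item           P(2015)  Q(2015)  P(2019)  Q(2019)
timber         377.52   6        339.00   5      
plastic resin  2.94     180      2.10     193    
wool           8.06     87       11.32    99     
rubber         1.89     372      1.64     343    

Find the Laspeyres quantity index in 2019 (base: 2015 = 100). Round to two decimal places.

92.92

Laspeyres quantity index uses base-period prices as weights.
ΣP(2015)·Q(2019) = 377.52×5 + 2.94×193 + 8.06×99 + 1.89×343 = 1887.6 + 567.42 + 797.94 + 648.27 = 3901.23
ΣP(2015)·Q(2015) = 377.52×6 + 2.94×180 + 8.06×87 + 1.89×372 = 2265.12 + 529.2 + 701.22 + 703.08 = 4198.62
Index = 3901.23 / 4198.62 × 100 = 92.9170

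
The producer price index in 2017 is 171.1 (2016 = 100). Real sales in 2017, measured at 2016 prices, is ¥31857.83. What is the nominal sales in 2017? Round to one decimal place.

54508.7

Nominal = Real × (Index/100) = 31857.83 × (171.1/100)
        = 31857.83 × 1.711 = 54508.7471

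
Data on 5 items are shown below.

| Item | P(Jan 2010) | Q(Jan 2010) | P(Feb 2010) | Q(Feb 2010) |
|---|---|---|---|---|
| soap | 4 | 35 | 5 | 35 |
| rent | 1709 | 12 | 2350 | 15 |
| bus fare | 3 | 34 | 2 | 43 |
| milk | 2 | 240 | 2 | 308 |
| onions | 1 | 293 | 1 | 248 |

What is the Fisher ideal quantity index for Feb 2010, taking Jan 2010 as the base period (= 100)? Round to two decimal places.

124.44

Laspeyres component (base-period weights):
ΣP(Jan 2010)Q(Feb 2010) = 4×35 + 1709×15 + 3×43 + 2×308 + 1×248 = 140 + 25635 + 129 + 616 + 248 = 26768
ΣP(Jan 2010)Q(Jan 2010) = 4×35 + 1709×12 + 3×34 + 2×240 + 1×293 = 140 + 20508 + 102 + 480 + 293 = 21523
L = 26768 / 21523 × 100 = 124.3693
Paasche component (current-period weights):
ΣP(Feb 2010)Q(Feb 2010) = 5×35 + 2350×15 + 2×43 + 2×308 + 1×248 = 175 + 35250 + 86 + 616 + 248 = 36375
ΣP(Feb 2010)Q(Jan 2010) = 5×35 + 2350×12 + 2×34 + 2×240 + 1×293 = 175 + 28200 + 68 + 480 + 293 = 29216
P = 36375 / 29216 × 100 = 124.5037
Fisher = √(L × P) = √(124.3693 × 124.5037) = 124.4365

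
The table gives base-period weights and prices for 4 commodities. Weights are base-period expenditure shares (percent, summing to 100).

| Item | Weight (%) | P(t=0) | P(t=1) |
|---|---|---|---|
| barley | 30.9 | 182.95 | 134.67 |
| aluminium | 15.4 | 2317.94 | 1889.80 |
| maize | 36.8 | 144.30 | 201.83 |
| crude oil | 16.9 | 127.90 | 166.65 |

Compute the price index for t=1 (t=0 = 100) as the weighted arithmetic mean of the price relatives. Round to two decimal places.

barley: 30.9 × (134.67/182.95) = 30.9 × 0.736103 = 22.7456
aluminium: 15.4 × (1889.80/2317.94) = 15.4 × 0.815293 = 12.5555
maize: 36.8 × (201.83/144.30) = 36.8 × 1.398683 = 51.4715
crude oil: 16.9 × (166.65/127.90) = 16.9 × 1.302971 = 22.0202
Index = Σ wᵢ·(p₁ᵢ/p₀ᵢ) = 22.7456 + 12.5555 + 51.4715 + 22.0202 = 108.7928

108.79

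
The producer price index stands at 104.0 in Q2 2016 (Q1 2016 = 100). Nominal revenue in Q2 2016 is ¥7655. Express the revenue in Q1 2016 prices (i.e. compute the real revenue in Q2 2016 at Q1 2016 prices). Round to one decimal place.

7360.6

Real = Nominal ÷ (Index/100) = 7655 ÷ (104.0/100)
     = 7655 ÷ 1.040 = 7360.5769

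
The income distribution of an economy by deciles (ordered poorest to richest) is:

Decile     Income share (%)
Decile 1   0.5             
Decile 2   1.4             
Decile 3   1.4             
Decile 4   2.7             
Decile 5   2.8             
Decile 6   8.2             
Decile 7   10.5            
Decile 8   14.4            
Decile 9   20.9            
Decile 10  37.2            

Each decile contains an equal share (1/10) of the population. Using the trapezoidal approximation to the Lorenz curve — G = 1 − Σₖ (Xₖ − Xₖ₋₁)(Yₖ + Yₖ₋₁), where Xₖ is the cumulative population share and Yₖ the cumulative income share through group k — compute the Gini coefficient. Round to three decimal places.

0.561

Cumulative income shares Yₖ: 0.0050, 0.0190, 0.0330, 0.0600, 0.0880, 0.1700, 0.2750, 0.4190, 0.6280, 1.0000
Σ (Xₖ−Xₖ₋₁)(Yₖ+Yₖ₋₁) = (1/10)(0.0050+0.0000) + (1/10)(0.0190+0.0050) + (1/10)(0.0330+0.0190) + (1/10)(0.0600+0.0330) + (1/10)(0.0880+0.0600) + (1/10)(0.1700+0.0880) + (1/10)(0.2750+0.1700) + (1/10)(0.4190+0.2750) + (1/10)(0.6280+0.4190) + (1/10)(1.0000+0.6280)
  = 0.0005 + 0.0024 + 0.0052 + 0.0093 + 0.0148 + 0.0258 + 0.0445 + 0.0694 + 0.1047 + 0.1628 = 0.4394
G = 1 − 0.4394 = 0.5606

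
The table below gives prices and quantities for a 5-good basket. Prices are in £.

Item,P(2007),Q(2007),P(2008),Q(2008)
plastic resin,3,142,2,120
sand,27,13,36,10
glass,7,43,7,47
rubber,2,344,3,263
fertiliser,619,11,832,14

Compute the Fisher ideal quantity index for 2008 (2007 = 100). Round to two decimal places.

Laspeyres component (base-period weights):
ΣP(2007)Q(2008) = 3×120 + 27×10 + 7×47 + 2×263 + 619×14 = 360 + 270 + 329 + 526 + 8666 = 10151
ΣP(2007)Q(2007) = 3×142 + 27×13 + 7×43 + 2×344 + 619×11 = 426 + 351 + 301 + 688 + 6809 = 8575
L = 10151 / 8575 × 100 = 118.3790
Paasche component (current-period weights):
ΣP(2008)Q(2008) = 2×120 + 36×10 + 7×47 + 3×263 + 832×14 = 240 + 360 + 329 + 789 + 11648 = 13366
ΣP(2008)Q(2007) = 2×142 + 36×13 + 7×43 + 3×344 + 832×11 = 284 + 468 + 301 + 1032 + 9152 = 11237
P = 13366 / 11237 × 100 = 118.9463
Fisher = √(L × P) = √(118.3790 × 118.9463) = 118.6623

118.66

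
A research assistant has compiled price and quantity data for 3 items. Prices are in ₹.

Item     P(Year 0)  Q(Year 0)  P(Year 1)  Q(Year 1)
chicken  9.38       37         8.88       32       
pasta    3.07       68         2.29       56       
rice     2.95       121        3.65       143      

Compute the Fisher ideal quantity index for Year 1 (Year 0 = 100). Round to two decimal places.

99.41

Laspeyres component (base-period weights):
ΣP(Year 0)Q(Year 1) = 9.38×32 + 3.07×56 + 2.95×143 = 300.16 + 171.92 + 421.85 = 893.93
ΣP(Year 0)Q(Year 0) = 9.38×37 + 3.07×68 + 2.95×121 = 347.06 + 208.76 + 356.95 = 912.77
L = 893.93 / 912.77 × 100 = 97.9360
Paasche component (current-period weights):
ΣP(Year 1)Q(Year 1) = 8.88×32 + 2.29×56 + 3.65×143 = 284.16 + 128.24 + 521.95 = 934.35
ΣP(Year 1)Q(Year 0) = 8.88×37 + 2.29×68 + 3.65×121 = 328.56 + 155.72 + 441.65 = 925.93
P = 934.35 / 925.93 × 100 = 100.9094
Fisher = √(L × P) = √(97.9360 × 100.9094) = 99.4115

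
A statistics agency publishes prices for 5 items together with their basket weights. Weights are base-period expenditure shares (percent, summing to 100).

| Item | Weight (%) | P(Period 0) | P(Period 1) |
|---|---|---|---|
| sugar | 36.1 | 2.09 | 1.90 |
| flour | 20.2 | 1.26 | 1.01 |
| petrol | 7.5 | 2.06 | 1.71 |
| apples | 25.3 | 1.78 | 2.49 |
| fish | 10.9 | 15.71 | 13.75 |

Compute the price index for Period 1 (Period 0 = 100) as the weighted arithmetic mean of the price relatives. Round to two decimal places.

100.17

sugar: 36.1 × (1.90/2.09) = 36.1 × 0.909091 = 32.8182
flour: 20.2 × (1.01/1.26) = 20.2 × 0.801587 = 16.1921
petrol: 7.5 × (1.71/2.06) = 7.5 × 0.830097 = 6.2257
apples: 25.3 × (2.49/1.78) = 25.3 × 1.398876 = 35.3916
fish: 10.9 × (13.75/15.71) = 10.9 × 0.875239 = 9.5401
Index = Σ wᵢ·(p₁ᵢ/p₀ᵢ) = 32.8182 + 16.1921 + 6.2257 + 35.3916 + 9.5401 = 100.1676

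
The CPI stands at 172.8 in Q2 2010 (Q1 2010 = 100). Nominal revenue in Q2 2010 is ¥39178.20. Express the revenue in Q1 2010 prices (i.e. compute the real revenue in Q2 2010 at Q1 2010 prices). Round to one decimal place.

Real = Nominal ÷ (Index/100) = 39178.20 ÷ (172.8/100)
     = 39178.20 ÷ 1.728 = 22672.5694

22672.6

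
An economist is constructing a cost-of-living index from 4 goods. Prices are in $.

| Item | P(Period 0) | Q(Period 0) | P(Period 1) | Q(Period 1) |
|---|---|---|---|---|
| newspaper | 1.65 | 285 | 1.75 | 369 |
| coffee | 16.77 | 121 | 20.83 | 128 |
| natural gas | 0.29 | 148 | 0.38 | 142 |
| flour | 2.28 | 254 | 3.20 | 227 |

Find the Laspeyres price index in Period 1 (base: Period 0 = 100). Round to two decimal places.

124.56

Laspeyres price index uses base-period quantities as weights.
ΣP(Period 1)·Q(Period 0) = 1.75×285 + 20.83×121 + 0.38×148 + 3.20×254 = 498.75 + 2520.43 + 56.24 + 812.8 = 3888.22
ΣP(Period 0)·Q(Period 0) = 1.65×285 + 16.77×121 + 0.29×148 + 2.28×254 = 470.25 + 2029.17 + 42.92 + 579.12 = 3121.46
Index = 3888.22 / 3121.46 × 100 = 124.5641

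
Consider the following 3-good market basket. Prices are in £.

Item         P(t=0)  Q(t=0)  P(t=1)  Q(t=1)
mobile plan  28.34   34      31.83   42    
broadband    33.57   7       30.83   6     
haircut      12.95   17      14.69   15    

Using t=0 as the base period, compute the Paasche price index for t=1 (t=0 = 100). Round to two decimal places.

Paasche price index uses current-period quantities as weights.
ΣP(t=1)·Q(t=1) = 31.83×42 + 30.83×6 + 14.69×15 = 1336.86 + 184.98 + 220.35 = 1742.19
ΣP(t=0)·Q(t=1) = 28.34×42 + 33.57×6 + 12.95×15 = 1190.28 + 201.42 + 194.25 = 1585.95
Index = 1742.19 / 1585.95 × 100 = 109.8515

109.85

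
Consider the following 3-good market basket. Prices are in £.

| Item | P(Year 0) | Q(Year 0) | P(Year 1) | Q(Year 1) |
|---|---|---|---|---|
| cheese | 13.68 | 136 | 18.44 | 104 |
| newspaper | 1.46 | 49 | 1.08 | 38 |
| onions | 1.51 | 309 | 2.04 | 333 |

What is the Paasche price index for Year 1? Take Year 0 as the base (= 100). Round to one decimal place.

Paasche price index uses current-period quantities as weights.
ΣP(Year 1)·Q(Year 1) = 18.44×104 + 1.08×38 + 2.04×333 = 1917.76 + 41.04 + 679.32 = 2638.12
ΣP(Year 0)·Q(Year 1) = 13.68×104 + 1.46×38 + 1.51×333 = 1422.72 + 55.48 + 502.83 = 1981.03
Index = 2638.12 / 1981.03 × 100 = 133.1691

133.2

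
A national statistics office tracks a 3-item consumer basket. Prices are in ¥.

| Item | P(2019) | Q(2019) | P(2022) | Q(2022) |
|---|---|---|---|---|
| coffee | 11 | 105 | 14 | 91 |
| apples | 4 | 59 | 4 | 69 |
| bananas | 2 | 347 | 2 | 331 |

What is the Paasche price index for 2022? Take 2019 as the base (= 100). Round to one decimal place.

Paasche price index uses current-period quantities as weights.
ΣP(2022)·Q(2022) = 14×91 + 4×69 + 2×331 = 1274 + 276 + 662 = 2212
ΣP(2019)·Q(2022) = 11×91 + 4×69 + 2×331 = 1001 + 276 + 662 = 1939
Index = 2212 / 1939 × 100 = 114.0794

114.1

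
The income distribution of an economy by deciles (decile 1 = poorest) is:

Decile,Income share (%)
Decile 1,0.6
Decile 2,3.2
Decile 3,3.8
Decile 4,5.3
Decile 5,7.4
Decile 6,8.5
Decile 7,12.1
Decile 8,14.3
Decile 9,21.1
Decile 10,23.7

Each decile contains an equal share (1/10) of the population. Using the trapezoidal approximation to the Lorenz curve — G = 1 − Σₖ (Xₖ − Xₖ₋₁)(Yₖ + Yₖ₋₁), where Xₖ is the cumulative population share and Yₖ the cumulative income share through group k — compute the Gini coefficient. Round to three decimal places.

0.407

Cumulative income shares Yₖ: 0.0060, 0.0380, 0.0760, 0.1290, 0.2030, 0.2880, 0.4090, 0.5520, 0.7630, 1.0000
Σ (Xₖ−Xₖ₋₁)(Yₖ+Yₖ₋₁) = (1/10)(0.0060+0.0000) + (1/10)(0.0380+0.0060) + (1/10)(0.0760+0.0380) + (1/10)(0.1290+0.0760) + (1/10)(0.2030+0.1290) + (1/10)(0.2880+0.2030) + (1/10)(0.4090+0.2880) + (1/10)(0.5520+0.4090) + (1/10)(0.7630+0.5520) + (1/10)(1.0000+0.7630)
  = 0.0006 + 0.0044 + 0.0114 + 0.0205 + 0.0332 + 0.0491 + 0.0697 + 0.0961 + 0.1315 + 0.1763 = 0.5928
G = 1 − 0.5928 = 0.4072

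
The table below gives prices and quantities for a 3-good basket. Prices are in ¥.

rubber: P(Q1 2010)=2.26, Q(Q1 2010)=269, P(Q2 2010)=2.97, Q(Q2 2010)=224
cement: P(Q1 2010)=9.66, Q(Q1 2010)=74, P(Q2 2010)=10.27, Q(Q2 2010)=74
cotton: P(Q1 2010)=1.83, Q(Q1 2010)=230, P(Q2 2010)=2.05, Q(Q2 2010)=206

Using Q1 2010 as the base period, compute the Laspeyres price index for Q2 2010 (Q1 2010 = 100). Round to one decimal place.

Laspeyres price index uses base-period quantities as weights.
ΣP(Q2 2010)·Q(Q1 2010) = 2.97×269 + 10.27×74 + 2.05×230 = 798.93 + 759.98 + 471.5 = 2030.41
ΣP(Q1 2010)·Q(Q1 2010) = 2.26×269 + 9.66×74 + 1.83×230 = 607.94 + 714.84 + 420.9 = 1743.68
Index = 2030.41 / 1743.68 × 100 = 116.4440

116.4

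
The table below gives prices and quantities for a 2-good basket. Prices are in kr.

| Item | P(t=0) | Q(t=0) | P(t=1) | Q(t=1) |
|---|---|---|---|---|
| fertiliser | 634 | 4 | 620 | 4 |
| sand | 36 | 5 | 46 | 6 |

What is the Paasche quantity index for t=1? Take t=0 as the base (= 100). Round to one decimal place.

Paasche quantity index uses current-period prices as weights.
ΣP(t=1)·Q(t=1) = 620×4 + 46×6 = 2480 + 276 = 2756
ΣP(t=1)·Q(t=0) = 620×4 + 46×5 = 2480 + 230 = 2710
Index = 2756 / 2710 × 100 = 101.6974

101.7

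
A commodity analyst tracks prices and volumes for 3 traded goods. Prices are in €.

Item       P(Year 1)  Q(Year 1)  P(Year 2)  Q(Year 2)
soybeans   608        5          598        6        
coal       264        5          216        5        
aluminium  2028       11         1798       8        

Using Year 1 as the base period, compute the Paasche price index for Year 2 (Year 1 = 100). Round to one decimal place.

Paasche price index uses current-period quantities as weights.
ΣP(Year 2)·Q(Year 2) = 598×6 + 216×5 + 1798×8 = 3588 + 1080 + 14384 = 19052
ΣP(Year 1)·Q(Year 2) = 608×6 + 264×5 + 2028×8 = 3648 + 1320 + 16224 = 21192
Index = 19052 / 21192 × 100 = 89.9018

89.9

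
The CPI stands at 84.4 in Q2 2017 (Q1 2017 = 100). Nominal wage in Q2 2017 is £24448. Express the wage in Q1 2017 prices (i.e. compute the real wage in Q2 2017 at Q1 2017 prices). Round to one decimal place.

Real = Nominal ÷ (Index/100) = 24448 ÷ (84.4/100)
     = 24448 ÷ 0.844 = 28966.8246

28966.8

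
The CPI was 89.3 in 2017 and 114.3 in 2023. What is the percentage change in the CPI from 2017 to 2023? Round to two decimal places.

28.00%

Change = (114.3 − 89.3) / 89.3 × 100
       = 25.0 / 89.3 × 100 = 27.9955%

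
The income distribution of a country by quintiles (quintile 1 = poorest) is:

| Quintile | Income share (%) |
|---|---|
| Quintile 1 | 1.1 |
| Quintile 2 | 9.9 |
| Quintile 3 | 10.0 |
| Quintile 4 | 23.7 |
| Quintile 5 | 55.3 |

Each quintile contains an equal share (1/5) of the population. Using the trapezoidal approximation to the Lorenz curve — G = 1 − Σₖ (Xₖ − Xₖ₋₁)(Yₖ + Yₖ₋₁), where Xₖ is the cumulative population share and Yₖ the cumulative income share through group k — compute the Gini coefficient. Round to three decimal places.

Cumulative income shares Yₖ: 0.0110, 0.1100, 0.2100, 0.4470, 1.0000
Σ (Xₖ−Xₖ₋₁)(Yₖ+Yₖ₋₁) = (1/5)(0.0110+0.0000) + (1/5)(0.1100+0.0110) + (1/5)(0.2100+0.1100) + (1/5)(0.4470+0.2100) + (1/5)(1.0000+0.4470)
  = 0.0022 + 0.0242 + 0.0640 + 0.1314 + 0.2894 = 0.5112
G = 1 − 0.5112 = 0.4888

0.489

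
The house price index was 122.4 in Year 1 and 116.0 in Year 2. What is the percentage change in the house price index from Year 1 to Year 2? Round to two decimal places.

-5.23%

Change = (116.0 − 122.4) / 122.4 × 100
       = -6.4 / 122.4 × 100 = -5.2288%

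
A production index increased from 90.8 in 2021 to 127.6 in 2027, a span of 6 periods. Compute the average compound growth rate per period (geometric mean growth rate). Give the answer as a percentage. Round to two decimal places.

Growth factor = (127.6/90.8)^(1/6) = (1.405286)^(1/6) = 1.058346
Growth rate = 1.058346 − 1 = 0.058346 = 5.8346%

5.83%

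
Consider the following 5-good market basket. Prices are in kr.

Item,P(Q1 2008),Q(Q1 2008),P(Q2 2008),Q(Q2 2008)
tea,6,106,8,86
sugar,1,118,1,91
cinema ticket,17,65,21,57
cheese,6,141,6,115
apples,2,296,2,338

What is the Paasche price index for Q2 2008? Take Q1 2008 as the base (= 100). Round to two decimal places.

113.60

Paasche price index uses current-period quantities as weights.
ΣP(Q2 2008)·Q(Q2 2008) = 8×86 + 1×91 + 21×57 + 6×115 + 2×338 = 688 + 91 + 1197 + 690 + 676 = 3342
ΣP(Q1 2008)·Q(Q2 2008) = 6×86 + 1×91 + 17×57 + 6×115 + 2×338 = 516 + 91 + 969 + 690 + 676 = 2942
Index = 3342 / 2942 × 100 = 113.5962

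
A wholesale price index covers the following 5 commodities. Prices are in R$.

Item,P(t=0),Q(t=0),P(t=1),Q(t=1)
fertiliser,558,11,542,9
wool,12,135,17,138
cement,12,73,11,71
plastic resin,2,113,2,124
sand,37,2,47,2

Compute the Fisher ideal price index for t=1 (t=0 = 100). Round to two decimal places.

Laspeyres component (base-period weights):
ΣP(t=1)Q(t=0) = 542×11 + 17×135 + 11×73 + 2×113 + 47×2 = 5962 + 2295 + 803 + 226 + 94 = 9380
ΣP(t=0)Q(t=0) = 558×11 + 12×135 + 12×73 + 2×113 + 37×2 = 6138 + 1620 + 876 + 226 + 74 = 8934
L = 9380 / 8934 × 100 = 104.9922
Paasche component (current-period weights):
ΣP(t=1)Q(t=1) = 542×9 + 17×138 + 11×71 + 2×124 + 47×2 = 4878 + 2346 + 781 + 248 + 94 = 8347
ΣP(t=0)Q(t=1) = 558×9 + 12×138 + 12×71 + 2×124 + 37×2 = 5022 + 1656 + 852 + 248 + 74 = 7852
P = 8347 / 7852 × 100 = 106.3041
Fisher = √(L × P) = √(104.9922 × 106.3041) = 105.6461

105.65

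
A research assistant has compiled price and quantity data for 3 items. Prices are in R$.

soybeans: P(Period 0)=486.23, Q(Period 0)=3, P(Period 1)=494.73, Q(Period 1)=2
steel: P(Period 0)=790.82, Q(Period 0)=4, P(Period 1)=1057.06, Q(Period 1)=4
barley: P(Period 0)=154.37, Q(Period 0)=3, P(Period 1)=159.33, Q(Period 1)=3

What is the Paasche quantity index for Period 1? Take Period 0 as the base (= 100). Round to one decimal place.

Paasche quantity index uses current-period prices as weights.
ΣP(Period 1)·Q(Period 1) = 494.73×2 + 1057.06×4 + 159.33×3 = 989.46 + 4228.24 + 477.99 = 5695.69
ΣP(Period 1)·Q(Period 0) = 494.73×3 + 1057.06×4 + 159.33×3 = 1484.19 + 4228.24 + 477.99 = 6190.42
Index = 5695.69 / 6190.42 × 100 = 92.0081

92.0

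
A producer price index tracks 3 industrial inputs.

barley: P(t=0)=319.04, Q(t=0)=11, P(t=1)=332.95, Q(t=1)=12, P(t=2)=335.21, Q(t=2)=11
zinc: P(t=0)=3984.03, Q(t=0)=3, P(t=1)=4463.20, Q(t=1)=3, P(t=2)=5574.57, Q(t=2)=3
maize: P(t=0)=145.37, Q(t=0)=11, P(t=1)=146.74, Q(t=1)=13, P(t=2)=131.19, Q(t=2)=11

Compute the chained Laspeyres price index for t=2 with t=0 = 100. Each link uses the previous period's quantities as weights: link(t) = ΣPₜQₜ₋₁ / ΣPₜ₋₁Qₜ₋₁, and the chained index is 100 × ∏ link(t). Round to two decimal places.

Link t=0→t=1:
ΣP(t=1)Q(t=0) = 332.95×11 + 4463.20×3 + 146.74×11 = 3662.45 + 13389.6 + 1614.14 = 18666.19
ΣP(t=0)Q(t=0) = 319.04×11 + 3984.03×3 + 145.37×11 = 3509.44 + 11952.09 + 1599.07 = 17060.6
link = 18666.19/17060.6 = 1.094111
Link t=1→t=2:
ΣP(t=2)Q(t=1) = 335.21×12 + 5574.57×3 + 131.19×13 = 4022.52 + 16723.71 + 1705.47 = 22451.7
ΣP(t=1)Q(t=1) = 332.95×12 + 4463.20×3 + 146.74×13 = 3995.4 + 13389.6 + 1907.62 = 19292.62
link = 22451.7/19292.62 = 1.163746
Chained index = 100 × 1.094111 × 1.163746 = 127.3267

127.33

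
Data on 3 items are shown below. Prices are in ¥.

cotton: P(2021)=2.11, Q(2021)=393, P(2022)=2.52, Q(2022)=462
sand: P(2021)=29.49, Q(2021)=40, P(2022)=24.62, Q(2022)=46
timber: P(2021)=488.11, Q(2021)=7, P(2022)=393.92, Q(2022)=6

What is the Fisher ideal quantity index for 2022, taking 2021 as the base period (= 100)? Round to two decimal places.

97.71

Laspeyres component (base-period weights):
ΣP(2021)Q(2022) = 2.11×462 + 29.49×46 + 488.11×6 = 974.82 + 1356.54 + 2928.66 = 5260.02
ΣP(2021)Q(2021) = 2.11×393 + 29.49×40 + 488.11×7 = 829.23 + 1179.6 + 3416.77 = 5425.6
L = 5260.02 / 5425.6 × 100 = 96.9482
Paasche component (current-period weights):
ΣP(2022)Q(2022) = 2.52×462 + 24.62×46 + 393.92×6 = 1164.24 + 1132.52 + 2363.52 = 4660.28
ΣP(2022)Q(2021) = 2.52×393 + 24.62×40 + 393.92×7 = 990.36 + 984.8 + 2757.44 = 4732.6
P = 4660.28 / 4732.6 × 100 = 98.4719
Fisher = √(L × P) = √(96.9482 × 98.4719) = 97.7071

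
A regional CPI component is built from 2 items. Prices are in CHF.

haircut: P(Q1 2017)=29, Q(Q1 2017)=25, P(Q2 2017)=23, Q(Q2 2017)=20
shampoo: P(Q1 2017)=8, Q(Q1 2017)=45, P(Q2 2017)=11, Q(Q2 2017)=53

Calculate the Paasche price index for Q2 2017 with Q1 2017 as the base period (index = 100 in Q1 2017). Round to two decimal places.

103.88

Paasche price index uses current-period quantities as weights.
ΣP(Q2 2017)·Q(Q2 2017) = 23×20 + 11×53 = 460 + 583 = 1043
ΣP(Q1 2017)·Q(Q2 2017) = 29×20 + 8×53 = 580 + 424 = 1004
Index = 1043 / 1004 × 100 = 103.8845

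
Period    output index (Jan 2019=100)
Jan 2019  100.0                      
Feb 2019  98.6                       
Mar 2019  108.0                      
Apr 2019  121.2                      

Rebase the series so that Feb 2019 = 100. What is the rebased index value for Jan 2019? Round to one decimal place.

101.4

Rebased(Jan 2019) = 100.0 / 98.6 × 100 = 101.4199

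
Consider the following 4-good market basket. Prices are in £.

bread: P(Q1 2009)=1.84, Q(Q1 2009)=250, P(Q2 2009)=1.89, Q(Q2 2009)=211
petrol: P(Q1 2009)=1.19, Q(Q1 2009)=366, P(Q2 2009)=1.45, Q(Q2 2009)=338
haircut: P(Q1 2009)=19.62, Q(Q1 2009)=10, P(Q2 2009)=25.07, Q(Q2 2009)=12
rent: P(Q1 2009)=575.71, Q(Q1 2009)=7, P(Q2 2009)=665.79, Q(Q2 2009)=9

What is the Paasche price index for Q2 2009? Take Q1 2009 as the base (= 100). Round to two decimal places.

Paasche price index uses current-period quantities as weights.
ΣP(Q2 2009)·Q(Q2 2009) = 1.89×211 + 1.45×338 + 25.07×12 + 665.79×9 = 398.79 + 490.1 + 300.84 + 5992.11 = 7181.84
ΣP(Q1 2009)·Q(Q2 2009) = 1.84×211 + 1.19×338 + 19.62×12 + 575.71×9 = 388.24 + 402.22 + 235.44 + 5181.39 = 6207.29
Index = 7181.84 / 6207.29 × 100 = 115.7001

115.70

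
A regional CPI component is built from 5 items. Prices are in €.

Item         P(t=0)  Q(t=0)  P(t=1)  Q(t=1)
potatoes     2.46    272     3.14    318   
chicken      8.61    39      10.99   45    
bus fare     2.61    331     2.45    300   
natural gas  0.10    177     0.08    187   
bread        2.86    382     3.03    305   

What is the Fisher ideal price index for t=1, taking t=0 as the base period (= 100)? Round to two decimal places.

Laspeyres component (base-period weights):
ΣP(t=1)Q(t=0) = 3.14×272 + 10.99×39 + 2.45×331 + 0.08×177 + 3.03×382 = 854.08 + 428.61 + 810.95 + 14.16 + 1157.46 = 3265.26
ΣP(t=0)Q(t=0) = 2.46×272 + 8.61×39 + 2.61×331 + 0.10×177 + 2.86×382 = 669.12 + 335.79 + 863.91 + 17.7 + 1092.52 = 2979.04
L = 3265.26 / 2979.04 × 100 = 109.6078
Paasche component (current-period weights):
ΣP(t=1)Q(t=1) = 3.14×318 + 10.99×45 + 2.45×300 + 0.08×187 + 3.03×305 = 998.52 + 494.55 + 735 + 14.96 + 924.15 = 3167.18
ΣP(t=0)Q(t=1) = 2.46×318 + 8.61×45 + 2.61×300 + 0.10×187 + 2.86×305 = 782.28 + 387.45 + 783 + 18.7 + 872.3 = 2843.73
P = 3167.18 / 2843.73 × 100 = 111.3741
Fisher = √(L × P) = √(109.6078 × 111.3741) = 110.4874

110.49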